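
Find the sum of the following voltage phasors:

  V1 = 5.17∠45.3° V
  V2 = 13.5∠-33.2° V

Step 1 — Convert each phasor to rectangular form:
  V1 = 5.17·(cos(45.3°) + j·sin(45.3°)) = 3.637 + j3.675 V
  V2 = 13.5·(cos(-33.2°) + j·sin(-33.2°)) = 11.3 - j7.392 V
Step 2 — Sum components: V_total = 14.93 - j3.717 V.
Step 3 — Convert to polar: |V_total| = 15.39 V, ∠V_total = -14.0°.

V_total = 15.39∠-14.0° V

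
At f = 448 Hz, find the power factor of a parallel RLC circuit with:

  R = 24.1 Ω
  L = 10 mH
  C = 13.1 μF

Step 1 — Angular frequency: ω = 2π·f = 2π·448 = 2815 rad/s.
Step 2 — Component impedances:
  R: Z = R = 24.1 Ω
  L: Z = jωL = j·2815·0.01 = 0 + j28.15 Ω
  C: Z = 1/(jωC) = -j/(ω·C) = 0 - j27.12 Ω
Step 3 — Parallel combination: 1/Z_total = 1/R + 1/L + 1/C; Z_total = 24.07 - j0.7827 Ω = 24.09∠-1.9° Ω.
Step 4 — Power factor: PF = cos(φ) = Re(Z)/|Z| = 24.075/24.087 = 0.9995.
Step 5 — Type: Im(Z) = -0.7827 ⇒ leading (phase φ = -1.9°).

PF = 0.9995 (leading, φ = -1.9°)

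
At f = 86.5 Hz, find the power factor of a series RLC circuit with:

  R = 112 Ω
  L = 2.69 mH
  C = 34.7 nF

Step 1 — Angular frequency: ω = 2π·f = 2π·86.5 = 543.5 rad/s.
Step 2 — Component impedances:
  R: Z = R = 112 Ω
  L: Z = jωL = j·543.5·0.00269 = 0 + j1.462 Ω
  C: Z = 1/(jωC) = -j/(ω·C) = 0 - j5.302e+04 Ω
Step 3 — Series combination: Z_total = R + L + C = 112 - j5.302e+04 Ω = 5.302e+04∠-89.9° Ω.
Step 4 — Power factor: PF = cos(φ) = Re(Z)/|Z| = 112/5.302e+04 = 0.002112.
Step 5 — Type: Im(Z) = -5.302e+04 ⇒ leading (phase φ = -89.9°).

PF = 0.002112 (leading, φ = -89.9°)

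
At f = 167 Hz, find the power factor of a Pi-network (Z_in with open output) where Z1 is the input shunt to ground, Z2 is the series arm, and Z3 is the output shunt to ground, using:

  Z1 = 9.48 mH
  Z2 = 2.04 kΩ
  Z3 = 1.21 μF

Step 1 — Angular frequency: ω = 2π·f = 2π·167 = 1049 rad/s.
Step 2 — Component impedances:
  Z1: Z = jωL = j·1049·0.00948 = 0 + j9.947 Ω
  Z2: Z = R = 2040 Ω
  Z3: Z = 1/(jωC) = -j/(ω·C) = 0 - j787.6 Ω
Step 3 — With open output, the series arm Z2 and the output shunt Z3 appear in series to ground: Z2 + Z3 = 2040 - j787.6 Ω.
Step 4 — Parallel with input shunt Z1: Z_in = Z1 || (Z2 + Z3) = 0.04235 + j9.963 Ω = 9.964∠89.8° Ω.
Step 5 — Power factor: PF = cos(φ) = Re(Z)/|Z| = 0.04235/9.964 = 0.00425.
Step 6 — Type: Im(Z) = 9.963 ⇒ lagging (phase φ = 89.8°).

PF = 0.00425 (lagging, φ = 89.8°)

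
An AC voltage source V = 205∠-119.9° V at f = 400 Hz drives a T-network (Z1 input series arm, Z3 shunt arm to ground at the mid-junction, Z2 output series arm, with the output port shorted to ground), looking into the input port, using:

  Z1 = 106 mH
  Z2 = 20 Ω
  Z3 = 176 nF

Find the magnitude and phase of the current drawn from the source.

Step 1 — Angular frequency: ω = 2π·f = 2π·400 = 2513 rad/s.
Step 2 — Component impedances:
  Z1: Z = jωL = j·2513·0.106 = 0 + j266.4 Ω
  Z2: Z = R = 20 Ω
  Z3: Z = 1/(jωC) = -j/(ω·C) = 0 - j2261 Ω
Step 3 — With the output port shorted to ground, the output series arm Z2 runs from the junction to ground; the shunt arm Z3 also runs from the junction to ground. They appear in parallel: Z3 || Z2 = 20 - j0.1769 Ω.
Step 4 — Series with input arm Z1: Z_in = Z1 + (Z3 || Z2) = 20 + j266.2 Ω = 267∠85.7° Ω.
Step 5 — Source phasor: V = 205∠-119.9° V = -102.2 - j177.7 V.
Step 6 — Ohm's law: I = V / Z_total = (-102.2 - j177.7) / (20 + j266.2) = -0.6924 + j0.3318 A.
Step 7 — Convert to polar: |I| = 0.7678 A, ∠I = 154.4°.

I = 0.7678∠154.4° A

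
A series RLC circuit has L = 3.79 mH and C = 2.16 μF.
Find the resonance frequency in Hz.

Step 1 — Resonance condition Im(Z)=0 gives ω₀ = 1/√(LC).
Step 2 — ω₀ = 1/√(0.00379·2.16e-06) = 1.105e+04 rad/s.
Step 3 — f₀ = ω₀/(2π) = 1759 Hz.

f₀ = 1759 Hz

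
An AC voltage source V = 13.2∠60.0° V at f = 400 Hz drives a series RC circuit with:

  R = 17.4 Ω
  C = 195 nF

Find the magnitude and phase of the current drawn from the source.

Step 1 — Angular frequency: ω = 2π·f = 2π·400 = 2513 rad/s.
Step 2 — Component impedances:
  R: Z = R = 17.4 Ω
  C: Z = 1/(jωC) = -j/(ω·C) = 0 - j2040 Ω
Step 3 — Series combination: Z_total = R + C = 17.4 - j2040 Ω = 2041∠-89.5° Ω.
Step 4 — Source phasor: V = 13.2∠60.0° V = 6.6 + j11.43 V.
Step 5 — Ohm's law: I = V / Z_total = (6.6 + j11.43) / (17.4 - j2040) = -0.005574 + j0.003282 A.
Step 6 — Convert to polar: |I| = 0.006469 A, ∠I = 149.5°.

I = 0.006469∠149.5° A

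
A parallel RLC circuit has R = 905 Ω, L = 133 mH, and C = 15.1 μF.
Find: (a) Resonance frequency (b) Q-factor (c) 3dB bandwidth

Step 1 — Resonance: ω₀ = 1/√(LC) = 1/√(0.133·1.51e-05) = 705.6 rad/s.
Step 2 — f₀ = ω₀/(2π) = 112.3 Hz.
Step 3 — Parallel Q: Q = R/(ω₀L) = 905/(705.6·0.133) = 9.643.
Step 4 — Bandwidth: Δω = ω₀/Q = 73.18 rad/s; BW = Δω/(2π) = 11.65 Hz.

(a) f₀ = 112.3 Hz  (b) Q = 9.643  (c) BW = 11.65 Hz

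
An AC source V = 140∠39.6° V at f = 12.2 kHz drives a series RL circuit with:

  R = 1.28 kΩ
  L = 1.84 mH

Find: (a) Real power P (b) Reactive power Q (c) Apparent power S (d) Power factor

Step 1 — Angular frequency: ω = 2π·f = 2π·1.22e+04 = 7.665e+04 rad/s.
Step 2 — Component impedances:
  R: Z = R = 1280 Ω
  L: Z = jωL = j·7.665e+04·0.00184 = 0 + j141 Ω
Step 3 — Series combination: Z_total = R + L = 1280 + j141 Ω = 1288∠6.3° Ω.
Step 4 — Source phasor: V = 140∠39.6° V = 107.9 + j89.24 V.
Step 5 — Current: I = V / Z = 0.09085 + j0.05971 A = 0.1087∠33.3° A.
Step 6 — Complex power: S = V·I* = 15.13 + j1.667 VA.
Step 7 — Real power: P = Re(S) = 15.13 W.
Step 8 — Reactive power: Q = Im(S) = 1.667 VAR.
Step 9 — Apparent power: |S| = 15.22 VA.
Step 10 — Power factor: PF = P/|S| = 0.994 (lagging).

(a) P = 15.13 W  (b) Q = 1.667 VAR  (c) S = 15.22 VA  (d) PF = 0.994 (lagging)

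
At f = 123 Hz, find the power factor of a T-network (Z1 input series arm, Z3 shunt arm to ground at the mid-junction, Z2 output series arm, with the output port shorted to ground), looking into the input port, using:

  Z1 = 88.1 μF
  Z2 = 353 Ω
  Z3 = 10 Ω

Step 1 — Angular frequency: ω = 2π·f = 2π·123 = 772.8 rad/s.
Step 2 — Component impedances:
  Z1: Z = 1/(jωC) = -j/(ω·C) = 0 - j14.69 Ω
  Z2: Z = R = 353 Ω
  Z3: Z = R = 10 Ω
Step 3 — With the output port shorted to ground, the output series arm Z2 runs from the junction to ground; the shunt arm Z3 also runs from the junction to ground. They appear in parallel: Z3 || Z2 = 9.725 Ω.
Step 4 — Series with input arm Z1: Z_in = Z1 + (Z3 || Z2) = 9.725 - j14.69 Ω = 17.61∠-56.5° Ω.
Step 5 — Power factor: PF = cos(φ) = Re(Z)/|Z| = 9.7245/17.615 = 0.5521.
Step 6 — Type: Im(Z) = -14.69 ⇒ leading (phase φ = -56.5°).

PF = 0.5521 (leading, φ = -56.5°)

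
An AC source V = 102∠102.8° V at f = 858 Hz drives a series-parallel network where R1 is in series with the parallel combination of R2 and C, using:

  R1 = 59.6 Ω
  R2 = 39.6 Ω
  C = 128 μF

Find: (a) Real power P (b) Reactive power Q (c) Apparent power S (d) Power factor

Step 1 — Angular frequency: ω = 2π·f = 2π·858 = 5391 rad/s.
Step 2 — Component impedances:
  R1: Z = R = 59.6 Ω
  R2: Z = R = 39.6 Ω
  C: Z = 1/(jωC) = -j/(ω·C) = 0 - j1.449 Ω
Step 3 — Parallel branch: R2 || C = 1/(1/R2 + 1/C) = 0.05296 - j1.447 Ω.
Step 4 — Series with R1: Z_total = R1 + (R2 || C) = 59.65 - j1.447 Ω = 59.67∠-1.4° Ω.
Step 5 — Source phasor: V = 102∠102.8° V = -22.6 + j99.47 V.
Step 6 — Current: I = V / Z = -0.419 + j1.657 A = 1.709∠104.2° A.
Step 7 — Complex power: S = V·I* = 174.3 - j4.229 VA.
Step 8 — Real power: P = Re(S) = 174.3 W.
Step 9 — Reactive power: Q = Im(S) = -4.229 VAR.
Step 10 — Apparent power: |S| = 174.4 VA.
Step 11 — Power factor: PF = P/|S| = 0.9997 (leading).

(a) P = 174.3 W  (b) Q = -4.229 VAR  (c) S = 174.4 VA  (d) PF = 0.9997 (leading)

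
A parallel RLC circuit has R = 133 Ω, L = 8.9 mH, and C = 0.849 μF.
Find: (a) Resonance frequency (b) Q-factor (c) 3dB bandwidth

Step 1 — Resonance: ω₀ = 1/√(LC) = 1/√(0.0089·8.49e-07) = 1.15e+04 rad/s.
Step 2 — f₀ = ω₀/(2π) = 1831 Hz.
Step 3 — Parallel Q: Q = R/(ω₀L) = 133/(1.15e+04·0.0089) = 1.299.
Step 4 — Bandwidth: Δω = ω₀/Q = 8856 rad/s; BW = Δω/(2π) = 1409 Hz.

(a) f₀ = 1831 Hz  (b) Q = 1.299  (c) BW = 1409 Hz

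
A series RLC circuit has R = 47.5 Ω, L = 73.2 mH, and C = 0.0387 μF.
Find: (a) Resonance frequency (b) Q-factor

Step 1 — Resonance condition Im(Z)=0 gives ω₀ = 1/√(LC).
Step 2 — ω₀ = 1/√(0.0732·3.87e-08) = 1.879e+04 rad/s.
Step 3 — f₀ = ω₀/(2π) = 2990 Hz.
Step 4 — Series Q: Q = ω₀L/R = 1.879e+04·0.0732/47.5 = 28.95.

(a) f₀ = 2990 Hz  (b) Q = 28.95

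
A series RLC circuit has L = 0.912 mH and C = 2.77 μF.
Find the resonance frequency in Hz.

Step 1 — Resonance condition Im(Z)=0 gives ω₀ = 1/√(LC).
Step 2 — ω₀ = 1/√(0.000912·2.77e-06) = 1.99e+04 rad/s.
Step 3 — f₀ = ω₀/(2π) = 3167 Hz.

f₀ = 3167 Hz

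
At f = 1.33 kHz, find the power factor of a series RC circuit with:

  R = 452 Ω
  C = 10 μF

Step 1 — Angular frequency: ω = 2π·f = 2π·1330 = 8357 rad/s.
Step 2 — Component impedances:
  R: Z = R = 452 Ω
  C: Z = 1/(jωC) = -j/(ω·C) = 0 - j11.97 Ω
Step 3 — Series combination: Z_total = R + C = 452 - j11.97 Ω = 452.2∠-1.5° Ω.
Step 4 — Power factor: PF = cos(φ) = Re(Z)/|Z| = 452/452.2 = 0.9996.
Step 5 — Type: Im(Z) = -11.97 ⇒ leading (phase φ = -1.5°).

PF = 0.9996 (leading, φ = -1.5°)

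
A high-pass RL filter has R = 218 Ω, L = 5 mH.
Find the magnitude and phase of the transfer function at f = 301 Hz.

Step 1 — Angular frequency: ω = 2π·301 = 1891 rad/s.
Step 2 — Transfer function: H(jω) = jωL/(R + jωL).
Step 3 — Numerator jωL = j·9.456; denominator R + jωL = 218 + j9.456.
Step 4 — H = 0.001878 + j0.0433.
Step 5 — Magnitude: |H| = 0.04334 (-27.3 dB); phase: φ = 87.5°.

|H| = 0.04334 (-27.3 dB), φ = 87.5°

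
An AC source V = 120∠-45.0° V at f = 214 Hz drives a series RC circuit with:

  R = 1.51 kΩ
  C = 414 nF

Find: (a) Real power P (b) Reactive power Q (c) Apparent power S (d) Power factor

Step 1 — Angular frequency: ω = 2π·f = 2π·214 = 1345 rad/s.
Step 2 — Component impedances:
  R: Z = R = 1510 Ω
  C: Z = 1/(jωC) = -j/(ω·C) = 0 - j1796 Ω
Step 3 — Series combination: Z_total = R + C = 1510 - j1796 Ω = 2347∠-50.0° Ω.
Step 4 — Source phasor: V = 120∠-45.0° V = 84.85 - j84.85 V.
Step 5 — Current: I = V / Z = 0.05094 + j0.004413 A = 0.05113∠5.0° A.
Step 6 — Complex power: S = V·I* = 3.948 - j4.697 VA.
Step 7 — Real power: P = Re(S) = 3.948 W.
Step 8 — Reactive power: Q = Im(S) = -4.697 VAR.
Step 9 — Apparent power: |S| = 6.136 VA.
Step 10 — Power factor: PF = P/|S| = 0.6434 (leading).

(a) P = 3.948 W  (b) Q = -4.697 VAR  (c) S = 6.136 VA  (d) PF = 0.6434 (leading)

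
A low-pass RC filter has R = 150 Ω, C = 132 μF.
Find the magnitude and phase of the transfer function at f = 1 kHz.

Step 1 — Angular frequency: ω = 2π·1000 = 6283 rad/s.
Step 2 — Transfer function: H(jω) = 1/(1 + jωRC).
Step 3 — Denominator: 1 + jωRC = 1 + j·6283·150·0.000132 = 1 + j124.4.
Step 4 — H = 6.461e-05 - j0.008038.
Step 5 — Magnitude: |H| = 0.008038 (-41.9 dB); phase: φ = -89.5°.

|H| = 0.008038 (-41.9 dB), φ = -89.5°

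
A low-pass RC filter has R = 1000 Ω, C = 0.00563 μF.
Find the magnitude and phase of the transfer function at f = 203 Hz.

Step 1 — Angular frequency: ω = 2π·203 = 1275 rad/s.
Step 2 — Transfer function: H(jω) = 1/(1 + jωRC).
Step 3 — Denominator: 1 + jωRC = 1 + j·1275·1000·5.63e-09 = 1 + j0.007181.
Step 4 — H = 0.9999 - j0.007181.
Step 5 — Magnitude: |H| = 1 (-0.0 dB); phase: φ = -0.4°.

|H| = 1 (-0.0 dB), φ = -0.4°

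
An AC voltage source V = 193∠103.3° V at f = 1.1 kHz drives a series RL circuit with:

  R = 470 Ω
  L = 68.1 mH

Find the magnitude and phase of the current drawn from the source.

Step 1 — Angular frequency: ω = 2π·f = 2π·1100 = 6912 rad/s.
Step 2 — Component impedances:
  R: Z = R = 470 Ω
  L: Z = jωL = j·6912·0.0681 = 0 + j470.7 Ω
Step 3 — Series combination: Z_total = R + L = 470 + j470.7 Ω = 665.2∠45.0° Ω.
Step 4 — Source phasor: V = 193∠103.3° V = -44.4 + j187.8 V.
Step 5 — Ohm's law: I = V / Z_total = (-44.4 + j187.8) / (470 + j470.7) = 0.1526 + j0.2468 A.
Step 6 — Convert to polar: |I| = 0.2902 A, ∠I = 58.3°.

I = 0.2902∠58.3° A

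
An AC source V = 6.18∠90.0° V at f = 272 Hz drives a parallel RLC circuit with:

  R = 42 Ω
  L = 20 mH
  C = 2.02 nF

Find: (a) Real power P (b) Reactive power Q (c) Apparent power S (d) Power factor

Step 1 — Angular frequency: ω = 2π·f = 2π·272 = 1709 rad/s.
Step 2 — Component impedances:
  R: Z = R = 42 Ω
  L: Z = jωL = j·1709·0.02 = 0 + j34.18 Ω
  C: Z = 1/(jωC) = -j/(ω·C) = 0 - j2.897e+05 Ω
Step 3 — Parallel combination: 1/Z_total = 1/R + 1/L + 1/C; Z_total = 16.74 + j20.56 Ω = 26.51∠50.9° Ω.
Step 4 — Source phasor: V = 6.18∠90.0° V = 0 + j6.18 V.
Step 5 — Current: I = V / Z = 0.1808 + j0.1471 A = 0.2331∠39.1° A.
Step 6 — Complex power: S = V·I* = 0.9093 + j1.117 VA.
Step 7 — Real power: P = Re(S) = 0.9093 W.
Step 8 — Reactive power: Q = Im(S) = 1.117 VAR.
Step 9 — Apparent power: |S| = 1.441 VA.
Step 10 — Power factor: PF = P/|S| = 0.6313 (lagging).

(a) P = 0.9093 W  (b) Q = 1.117 VAR  (c) S = 1.441 VA  (d) PF = 0.6313 (lagging)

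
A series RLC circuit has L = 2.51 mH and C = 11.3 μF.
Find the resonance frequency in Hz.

Step 1 — Resonance condition Im(Z)=0 gives ω₀ = 1/√(LC).
Step 2 — ω₀ = 1/√(0.00251·1.13e-05) = 5938 rad/s.
Step 3 — f₀ = ω₀/(2π) = 945 Hz.

f₀ = 945 Hz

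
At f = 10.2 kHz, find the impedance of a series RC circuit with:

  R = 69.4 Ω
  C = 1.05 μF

Step 1 — Angular frequency: ω = 2π·f = 2π·1.02e+04 = 6.409e+04 rad/s.
Step 2 — Component impedances:
  R: Z = R = 69.4 Ω
  C: Z = 1/(jωC) = -j/(ω·C) = 0 - j14.86 Ω
Step 3 — Series combination: Z_total = R + C = 69.4 - j14.86 Ω = 70.97∠-12.1° Ω.

Z = 69.4 - j14.86 Ω = 70.97∠-12.1° Ω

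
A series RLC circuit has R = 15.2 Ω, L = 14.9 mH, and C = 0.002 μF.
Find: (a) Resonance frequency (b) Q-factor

Step 1 — Resonance condition Im(Z)=0 gives ω₀ = 1/√(LC).
Step 2 — ω₀ = 1/√(0.0149·2e-09) = 1.832e+05 rad/s.
Step 3 — f₀ = ω₀/(2π) = 2.915e+04 Hz.
Step 4 — Series Q: Q = ω₀L/R = 1.832e+05·0.0149/15.2 = 179.6.

(a) f₀ = 2.915e+04 Hz  (b) Q = 179.6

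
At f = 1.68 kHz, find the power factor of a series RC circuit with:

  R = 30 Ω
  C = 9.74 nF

Step 1 — Angular frequency: ω = 2π·f = 2π·1680 = 1.056e+04 rad/s.
Step 2 — Component impedances:
  R: Z = R = 30 Ω
  C: Z = 1/(jωC) = -j/(ω·C) = 0 - j9726 Ω
Step 3 — Series combination: Z_total = R + C = 30 - j9726 Ω = 9726∠-89.8° Ω.
Step 4 — Power factor: PF = cos(φ) = Re(Z)/|Z| = 30/9726.4 = 0.003084.
Step 5 — Type: Im(Z) = -9726 ⇒ leading (phase φ = -89.8°).

PF = 0.003084 (leading, φ = -89.8°)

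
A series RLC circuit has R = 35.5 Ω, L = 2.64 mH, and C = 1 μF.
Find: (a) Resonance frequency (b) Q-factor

Step 1 — Resonance condition Im(Z)=0 gives ω₀ = 1/√(LC).
Step 2 — ω₀ = 1/√(0.00264·1e-06) = 1.946e+04 rad/s.
Step 3 — f₀ = ω₀/(2π) = 3098 Hz.
Step 4 — Series Q: Q = ω₀L/R = 1.946e+04·0.00264/35.5 = 1.447.

(a) f₀ = 3098 Hz  (b) Q = 1.447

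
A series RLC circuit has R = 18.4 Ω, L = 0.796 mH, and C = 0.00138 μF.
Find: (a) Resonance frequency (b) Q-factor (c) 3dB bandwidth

Step 1 — Resonance: ω₀ = 1/√(LC) = 1/√(0.000796·1.38e-09) = 9.541e+05 rad/s.
Step 2 — f₀ = ω₀/(2π) = 1.519e+05 Hz.
Step 3 — Series Q: Q = ω₀L/R = 9.541e+05·0.000796/18.4 = 41.28.
Step 4 — Bandwidth: Δω = ω₀/Q = 2.312e+04 rad/s; BW = Δω/(2π) = 3679 Hz.

(a) f₀ = 1.519e+05 Hz  (b) Q = 41.28  (c) BW = 3679 Hz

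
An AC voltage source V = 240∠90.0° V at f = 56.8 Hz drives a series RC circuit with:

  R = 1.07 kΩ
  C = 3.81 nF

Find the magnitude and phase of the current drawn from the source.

Step 1 — Angular frequency: ω = 2π·f = 2π·56.8 = 356.9 rad/s.
Step 2 — Component impedances:
  R: Z = R = 1070 Ω
  C: Z = 1/(jωC) = -j/(ω·C) = 0 - j7.354e+05 Ω
Step 3 — Series combination: Z_total = R + C = 1070 - j7.354e+05 Ω = 7.354e+05∠-89.9° Ω.
Step 4 — Source phasor: V = 240∠90.0° V = 0 + j240 V.
Step 5 — Ohm's law: I = V / Z_total = (0 + j240) / (1070 - j7.354e+05) = -0.0003263 + j4.748e-07 A.
Step 6 — Convert to polar: |I| = 0.0003263 A, ∠I = 179.9°.

I = 0.0003263∠179.9° A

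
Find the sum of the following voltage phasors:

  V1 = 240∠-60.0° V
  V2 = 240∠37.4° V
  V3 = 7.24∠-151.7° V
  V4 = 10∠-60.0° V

Step 1 — Convert each phasor to rectangular form:
  V1 = 240·(cos(-60.0°) + j·sin(-60.0°)) = 120 - j207.8 V
  V2 = 240·(cos(37.4°) + j·sin(37.4°)) = 190.7 + j145.8 V
  V3 = 7.24·(cos(-151.7°) + j·sin(-151.7°)) = -6.375 - j3.432 V
  V4 = 10·(cos(-60.0°) + j·sin(-60.0°)) = 5 - j8.66 V
Step 2 — Sum components: V_total = 309.3 - j74.17 V.
Step 3 — Convert to polar: |V_total| = 318.1 V, ∠V_total = -13.5°.

V_total = 318.1∠-13.5° V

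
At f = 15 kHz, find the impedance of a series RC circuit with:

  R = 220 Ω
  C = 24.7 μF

Step 1 — Angular frequency: ω = 2π·f = 2π·1.5e+04 = 9.425e+04 rad/s.
Step 2 — Component impedances:
  R: Z = R = 220 Ω
  C: Z = 1/(jωC) = -j/(ω·C) = 0 - j0.4296 Ω
Step 3 — Series combination: Z_total = R + C = 220 - j0.4296 Ω = 220∠-0.1° Ω.

Z = 220 - j0.4296 Ω = 220∠-0.1° Ω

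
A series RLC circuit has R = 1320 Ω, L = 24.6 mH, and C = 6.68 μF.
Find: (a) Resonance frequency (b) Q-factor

Step 1 — Resonance condition Im(Z)=0 gives ω₀ = 1/√(LC).
Step 2 — ω₀ = 1/√(0.0246·6.68e-06) = 2467 rad/s.
Step 3 — f₀ = ω₀/(2π) = 392.6 Hz.
Step 4 — Series Q: Q = ω₀L/R = 2467·0.0246/1320 = 0.04597.

(a) f₀ = 392.6 Hz  (b) Q = 0.04597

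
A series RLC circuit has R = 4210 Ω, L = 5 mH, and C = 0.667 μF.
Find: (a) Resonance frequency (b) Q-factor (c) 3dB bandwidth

Step 1 — Resonance: ω₀ = 1/√(LC) = 1/√(0.005·6.67e-07) = 1.732e+04 rad/s.
Step 2 — f₀ = ω₀/(2π) = 2756 Hz.
Step 3 — Series Q: Q = ω₀L/R = 1.732e+04·0.005/4210 = 0.02057.
Step 4 — Bandwidth: Δω = ω₀/Q = 8.42e+05 rad/s; BW = Δω/(2π) = 1.34e+05 Hz.

(a) f₀ = 2756 Hz  (b) Q = 0.02057  (c) BW = 1.34e+05 Hz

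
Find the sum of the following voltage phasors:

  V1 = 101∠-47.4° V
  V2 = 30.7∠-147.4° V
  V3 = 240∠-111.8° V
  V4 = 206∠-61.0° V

Step 1 — Convert each phasor to rectangular form:
  V1 = 101·(cos(-47.4°) + j·sin(-47.4°)) = 68.36 - j74.35 V
  V2 = 30.7·(cos(-147.4°) + j·sin(-147.4°)) = -25.86 - j16.54 V
  V3 = 240·(cos(-111.8°) + j·sin(-111.8°)) = -89.13 - j222.8 V
  V4 = 206·(cos(-61.0°) + j·sin(-61.0°)) = 99.87 - j180.2 V
Step 2 — Sum components: V_total = 53.24 - j493.9 V.
Step 3 — Convert to polar: |V_total| = 496.8 V, ∠V_total = -83.8°.

V_total = 496.8∠-83.8° V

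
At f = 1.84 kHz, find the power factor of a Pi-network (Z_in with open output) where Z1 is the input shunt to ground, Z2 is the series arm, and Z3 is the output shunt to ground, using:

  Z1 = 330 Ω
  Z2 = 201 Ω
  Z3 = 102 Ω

Step 1 — Angular frequency: ω = 2π·f = 2π·1840 = 1.156e+04 rad/s.
Step 2 — Component impedances:
  Z1: Z = R = 330 Ω
  Z2: Z = R = 201 Ω
  Z3: Z = R = 102 Ω
Step 3 — With open output, the series arm Z2 and the output shunt Z3 appear in series to ground: Z2 + Z3 = 303 Ω.
Step 4 — Parallel with input shunt Z1: Z_in = Z1 || (Z2 + Z3) = 158 Ω = 158∠0.0° Ω.
Step 5 — Power factor: PF = cos(φ) = Re(Z)/|Z| = 158/158 = 1.
Step 6 — Type: Im(Z) = 0 ⇒ unity (phase φ = 0.0°).

PF = 1 (unity, φ = 0.0°)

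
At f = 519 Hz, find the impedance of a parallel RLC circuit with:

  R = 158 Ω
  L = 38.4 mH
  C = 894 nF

Step 1 — Angular frequency: ω = 2π·f = 2π·519 = 3261 rad/s.
Step 2 — Component impedances:
  R: Z = R = 158 Ω
  L: Z = jωL = j·3261·0.0384 = 0 + j125.2 Ω
  C: Z = 1/(jωC) = -j/(ω·C) = 0 - j343 Ω
Step 3 — Parallel combination: 1/Z_total = 1/R + 1/L + 1/C; Z_total = 96.23 + j77.1 Ω = 123.3∠38.7° Ω.

Z = 96.23 + j77.1 Ω = 123.3∠38.7° Ω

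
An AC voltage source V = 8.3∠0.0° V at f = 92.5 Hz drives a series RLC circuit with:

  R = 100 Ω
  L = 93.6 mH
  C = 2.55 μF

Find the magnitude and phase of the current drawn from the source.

Step 1 — Angular frequency: ω = 2π·f = 2π·92.5 = 581.2 rad/s.
Step 2 — Component impedances:
  R: Z = R = 100 Ω
  L: Z = jωL = j·581.2·0.0936 = 0 + j54.4 Ω
  C: Z = 1/(jωC) = -j/(ω·C) = 0 - j674.7 Ω
Step 3 — Series combination: Z_total = R + L + C = 100 - j620.3 Ω = 628.4∠-80.8° Ω.
Step 4 — Source phasor: V = 8.3∠0.0° V = 8.3 V.
Step 5 — Ohm's law: I = V / Z_total = (8.3) / (100 - j620.3) = 0.002102 + j0.01304 A.
Step 6 — Convert to polar: |I| = 0.01321 A, ∠I = 80.8°.

I = 0.01321∠80.8° A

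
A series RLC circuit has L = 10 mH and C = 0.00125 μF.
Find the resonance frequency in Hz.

Step 1 — Resonance condition Im(Z)=0 gives ω₀ = 1/√(LC).
Step 2 — ω₀ = 1/√(0.01·1.25e-09) = 2.828e+05 rad/s.
Step 3 — f₀ = ω₀/(2π) = 4.502e+04 Hz.

f₀ = 4.502e+04 Hz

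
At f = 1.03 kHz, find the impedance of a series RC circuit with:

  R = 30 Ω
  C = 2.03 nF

Step 1 — Angular frequency: ω = 2π·f = 2π·1030 = 6472 rad/s.
Step 2 — Component impedances:
  R: Z = R = 30 Ω
  C: Z = 1/(jωC) = -j/(ω·C) = 0 - j7.612e+04 Ω
Step 3 — Series combination: Z_total = R + C = 30 - j7.612e+04 Ω = 7.612e+04∠-90.0° Ω.

Z = 30 - j7.612e+04 Ω = 7.612e+04∠-90.0° Ω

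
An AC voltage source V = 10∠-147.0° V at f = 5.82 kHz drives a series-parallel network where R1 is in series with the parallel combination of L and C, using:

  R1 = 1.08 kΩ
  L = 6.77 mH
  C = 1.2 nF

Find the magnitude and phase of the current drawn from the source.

Step 1 — Angular frequency: ω = 2π·f = 2π·5820 = 3.657e+04 rad/s.
Step 2 — Component impedances:
  R1: Z = R = 1080 Ω
  L: Z = jωL = j·3.657e+04·0.00677 = 0 + j247.6 Ω
  C: Z = 1/(jωC) = -j/(ω·C) = 0 - j2.279e+04 Ω
Step 3 — Parallel branch: L || C = 1/(1/L + 1/C) = 0 + j250.3 Ω.
Step 4 — Series with R1: Z_total = R1 + (L || C) = 1080 + j250.3 Ω = 1109∠13.0° Ω.
Step 5 — Source phasor: V = 10∠-147.0° V = -8.387 - j5.446 V.
Step 6 — Ohm's law: I = V / Z_total = (-8.387 - j5.446) / (1080 + j250.3) = -0.008479 - j0.003078 A.
Step 7 — Convert to polar: |I| = 0.00902 A, ∠I = -160.0°.

I = 0.00902∠-160.0° A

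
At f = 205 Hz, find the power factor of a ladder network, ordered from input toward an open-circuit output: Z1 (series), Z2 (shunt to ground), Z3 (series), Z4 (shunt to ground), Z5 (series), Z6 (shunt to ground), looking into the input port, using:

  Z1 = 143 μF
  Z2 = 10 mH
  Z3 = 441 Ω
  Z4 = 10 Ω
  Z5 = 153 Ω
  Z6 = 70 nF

Step 1 — Angular frequency: ω = 2π·f = 2π·205 = 1288 rad/s.
Step 2 — Component impedances:
  Z1: Z = 1/(jωC) = -j/(ω·C) = 0 - j5.429 Ω
  Z2: Z = jωL = j·1288·0.01 = 0 + j12.88 Ω
  Z3: Z = R = 441 Ω
  Z4: Z = R = 10 Ω
  Z5: Z = R = 153 Ω
  Z6: Z = 1/(jωC) = -j/(ω·C) = 0 - j1.109e+04 Ω
Step 3 — Ladder network (open output): work backward from the far end, alternating series and parallel combinations. Z_in = 0.3676 + j7.441 Ω = 7.45∠87.2° Ω.
Step 4 — Power factor: PF = cos(φ) = Re(Z)/|Z| = 0.3676/7.45 = 0.04934.
Step 5 — Type: Im(Z) = 7.441 ⇒ lagging (phase φ = 87.2°).

PF = 0.04934 (lagging, φ = 87.2°)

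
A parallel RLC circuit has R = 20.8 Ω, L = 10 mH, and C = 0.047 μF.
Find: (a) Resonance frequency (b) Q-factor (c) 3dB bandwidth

Step 1 — Resonance: ω₀ = 1/√(LC) = 1/√(0.01·4.7e-08) = 4.613e+04 rad/s.
Step 2 — f₀ = ω₀/(2π) = 7341 Hz.
Step 3 — Parallel Q: Q = R/(ω₀L) = 20.8/(4.613e+04·0.01) = 0.04509.
Step 4 — Bandwidth: Δω = ω₀/Q = 1.023e+06 rad/s; BW = Δω/(2π) = 1.628e+05 Hz.

(a) f₀ = 7341 Hz  (b) Q = 0.04509  (c) BW = 1.628e+05 Hz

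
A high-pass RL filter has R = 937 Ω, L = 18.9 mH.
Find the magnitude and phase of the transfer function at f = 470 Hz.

Step 1 — Angular frequency: ω = 2π·470 = 2953 rad/s.
Step 2 — Transfer function: H(jω) = jωL/(R + jωL).
Step 3 — Numerator jωL = j·55.81; denominator R + jωL = 937 + j55.81.
Step 4 — H = 0.003536 + j0.05936.
Step 5 — Magnitude: |H| = 0.05946 (-24.5 dB); phase: φ = 86.6°.

|H| = 0.05946 (-24.5 dB), φ = 86.6°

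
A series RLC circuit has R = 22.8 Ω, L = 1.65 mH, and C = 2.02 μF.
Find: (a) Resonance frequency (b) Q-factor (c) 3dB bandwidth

Step 1 — Resonance: ω₀ = 1/√(LC) = 1/√(0.00165·2.02e-06) = 1.732e+04 rad/s.
Step 2 — f₀ = ω₀/(2π) = 2757 Hz.
Step 3 — Series Q: Q = ω₀L/R = 1.732e+04·0.00165/22.8 = 1.254.
Step 4 — Bandwidth: Δω = ω₀/Q = 1.382e+04 rad/s; BW = Δω/(2π) = 2199 Hz.

(a) f₀ = 2757 Hz  (b) Q = 1.254  (c) BW = 2199 Hz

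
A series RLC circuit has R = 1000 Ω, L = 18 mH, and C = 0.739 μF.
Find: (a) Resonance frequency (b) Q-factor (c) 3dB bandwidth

Step 1 — Resonance condition Im(Z)=0 gives ω₀ = 1/√(LC).
Step 2 — ω₀ = 1/√(0.018·7.39e-07) = 8670 rad/s.
Step 3 — f₀ = ω₀/(2π) = 1380 Hz.
Step 4 — Series Q: Q = ω₀L/R = 8670·0.018/1000 = 0.1561.
Step 5 — 3dB bandwidth: Δω = ω₀/Q = 5.556e+04 rad/s; BW = Δω/(2π) = 8842 Hz.

(a) f₀ = 1380 Hz  (b) Q = 0.1561  (c) BW = 8842 Hz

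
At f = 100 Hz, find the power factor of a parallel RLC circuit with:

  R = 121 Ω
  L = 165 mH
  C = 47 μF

Step 1 — Angular frequency: ω = 2π·f = 2π·100 = 628.3 rad/s.
Step 2 — Component impedances:
  R: Z = R = 121 Ω
  L: Z = jωL = j·628.3·0.165 = 0 + j103.7 Ω
  C: Z = 1/(jωC) = -j/(ω·C) = 0 - j33.86 Ω
Step 3 — Parallel combination: 1/Z_total = 1/R + 1/L + 1/C; Z_total = 17.82 - j42.88 Ω = 46.44∠-67.4° Ω.
Step 4 — Power factor: PF = cos(φ) = Re(Z)/|Z| = 17.822/46.438 = 0.3838.
Step 5 — Type: Im(Z) = -42.88 ⇒ leading (phase φ = -67.4°).

PF = 0.3838 (leading, φ = -67.4°)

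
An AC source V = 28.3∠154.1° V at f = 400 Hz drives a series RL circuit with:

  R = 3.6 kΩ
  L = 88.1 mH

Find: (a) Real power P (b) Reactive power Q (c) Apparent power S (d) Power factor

Step 1 — Angular frequency: ω = 2π·f = 2π·400 = 2513 rad/s.
Step 2 — Component impedances:
  R: Z = R = 3600 Ω
  L: Z = jωL = j·2513·0.0881 = 0 + j221.4 Ω
Step 3 — Series combination: Z_total = R + L = 3600 + j221.4 Ω = 3607∠3.5° Ω.
Step 4 — Source phasor: V = 28.3∠154.1° V = -25.46 + j12.36 V.
Step 5 — Current: I = V / Z = -0.006834 + j0.003854 A = 0.007846∠150.6° A.
Step 6 — Complex power: S = V·I* = 0.2216 + j0.01363 VA.
Step 7 — Real power: P = Re(S) = 0.2216 W.
Step 8 — Reactive power: Q = Im(S) = 0.01363 VAR.
Step 9 — Apparent power: |S| = 0.222 VA.
Step 10 — Power factor: PF = P/|S| = 0.9981 (lagging).

(a) P = 0.2216 W  (b) Q = 0.01363 VAR  (c) S = 0.222 VA  (d) PF = 0.9981 (lagging)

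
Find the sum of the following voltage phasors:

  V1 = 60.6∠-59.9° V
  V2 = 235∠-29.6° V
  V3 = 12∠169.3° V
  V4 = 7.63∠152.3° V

Step 1 — Convert each phasor to rectangular form:
  V1 = 60.6·(cos(-59.9°) + j·sin(-59.9°)) = 30.39 - j52.43 V
  V2 = 235·(cos(-29.6°) + j·sin(-29.6°)) = 204.3 - j116.1 V
  V3 = 12·(cos(169.3°) + j·sin(169.3°)) = -11.79 + j2.228 V
  V4 = 7.63·(cos(152.3°) + j·sin(152.3°)) = -6.756 + j3.547 V
Step 2 — Sum components: V_total = 216.2 - j162.7 V.
Step 3 — Convert to polar: |V_total| = 270.6 V, ∠V_total = -37.0°.

V_total = 270.6∠-37.0° V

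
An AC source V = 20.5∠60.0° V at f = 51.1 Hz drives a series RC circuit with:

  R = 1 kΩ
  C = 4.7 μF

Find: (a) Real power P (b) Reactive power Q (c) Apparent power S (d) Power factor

Step 1 — Angular frequency: ω = 2π·f = 2π·51.1 = 321.1 rad/s.
Step 2 — Component impedances:
  R: Z = R = 1000 Ω
  C: Z = 1/(jωC) = -j/(ω·C) = 0 - j662.7 Ω
Step 3 — Series combination: Z_total = R + C = 1000 - j662.7 Ω = 1200∠-33.5° Ω.
Step 4 — Source phasor: V = 20.5∠60.0° V = 10.25 + j17.75 V.
Step 5 — Current: I = V / Z = -0.001053 + j0.01706 A = 0.01709∠93.5° A.
Step 6 — Complex power: S = V·I* = 0.292 - j0.1935 VA.
Step 7 — Real power: P = Re(S) = 0.292 W.
Step 8 — Reactive power: Q = Im(S) = -0.1935 VAR.
Step 9 — Apparent power: |S| = 0.3503 VA.
Step 10 — Power factor: PF = P/|S| = 0.8336 (leading).

(a) P = 0.292 W  (b) Q = -0.1935 VAR  (c) S = 0.3503 VA  (d) PF = 0.8336 (leading)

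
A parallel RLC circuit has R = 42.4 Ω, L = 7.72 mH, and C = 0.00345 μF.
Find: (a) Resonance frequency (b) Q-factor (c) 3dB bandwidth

Step 1 — Resonance: ω₀ = 1/√(LC) = 1/√(0.00772·3.45e-09) = 1.938e+05 rad/s.
Step 2 — f₀ = ω₀/(2π) = 3.084e+04 Hz.
Step 3 — Parallel Q: Q = R/(ω₀L) = 42.4/(1.938e+05·0.00772) = 0.02834.
Step 4 — Bandwidth: Δω = ω₀/Q = 6.836e+06 rad/s; BW = Δω/(2π) = 1.088e+06 Hz.

(a) f₀ = 3.084e+04 Hz  (b) Q = 0.02834  (c) BW = 1.088e+06 Hz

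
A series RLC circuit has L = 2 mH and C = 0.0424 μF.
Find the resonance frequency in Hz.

Step 1 — Resonance condition Im(Z)=0 gives ω₀ = 1/√(LC).
Step 2 — ω₀ = 1/√(0.002·4.24e-08) = 1.086e+05 rad/s.
Step 3 — f₀ = ω₀/(2π) = 1.728e+04 Hz.

f₀ = 1.728e+04 Hz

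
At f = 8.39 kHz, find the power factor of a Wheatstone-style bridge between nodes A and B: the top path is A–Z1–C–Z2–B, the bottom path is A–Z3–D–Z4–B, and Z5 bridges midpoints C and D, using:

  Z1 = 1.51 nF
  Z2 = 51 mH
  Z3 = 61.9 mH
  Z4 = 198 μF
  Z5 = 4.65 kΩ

Step 1 — Angular frequency: ω = 2π·f = 2π·8390 = 5.272e+04 rad/s.
Step 2 — Component impedances:
  Z1: Z = 1/(jωC) = -j/(ω·C) = 0 - j1.256e+04 Ω
  Z2: Z = jωL = j·5.272e+04·0.051 = 0 + j2689 Ω
  Z3: Z = jωL = j·5.272e+04·0.0619 = 0 + j3263 Ω
  Z4: Z = 1/(jωC) = -j/(ω·C) = 0 - j0.09581 Ω
  Z5: Z = R = 4650 Ω
Step 3 — Bridge requires nodal analysis (the Z5 bridge couples midpoints C and D, so the two paths cannot be reduced to a simple series/parallel combination). Setting node B to ground and injecting 1 A at node A, the 3-node admittance system at A, C, D solves to V_A = Z_AB = 227.9 + j4688 Ω = 4694∠87.2° Ω.
Step 4 — Power factor: PF = cos(φ) = Re(Z)/|Z| = 227.9/4694 = 0.04855.
Step 5 — Type: Im(Z) = 4688 ⇒ lagging (phase φ = 87.2°).

PF = 0.04855 (lagging, φ = 87.2°)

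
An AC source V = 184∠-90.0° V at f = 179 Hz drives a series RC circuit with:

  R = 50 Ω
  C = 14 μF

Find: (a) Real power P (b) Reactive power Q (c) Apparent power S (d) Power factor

Step 1 — Angular frequency: ω = 2π·f = 2π·179 = 1125 rad/s.
Step 2 — Component impedances:
  R: Z = R = 50 Ω
  C: Z = 1/(jωC) = -j/(ω·C) = 0 - j63.51 Ω
Step 3 — Series combination: Z_total = R + C = 50 - j63.51 Ω = 80.83∠-51.8° Ω.
Step 4 — Source phasor: V = 184∠-90.0° V = 0 - j184 V.
Step 5 — Current: I = V / Z = 1.789 - j1.408 A = 2.276∠-38.2° A.
Step 6 — Complex power: S = V·I* = 259.1 - j329.1 VA.
Step 7 — Real power: P = Re(S) = 259.1 W.
Step 8 — Reactive power: Q = Im(S) = -329.1 VAR.
Step 9 — Apparent power: |S| = 418.9 VA.
Step 10 — Power factor: PF = P/|S| = 0.6186 (leading).

(a) P = 259.1 W  (b) Q = -329.1 VAR  (c) S = 418.9 VA  (d) PF = 0.6186 (leading)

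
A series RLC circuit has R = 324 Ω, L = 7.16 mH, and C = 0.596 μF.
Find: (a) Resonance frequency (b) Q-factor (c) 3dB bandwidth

Step 1 — Resonance: ω₀ = 1/√(LC) = 1/√(0.00716·5.96e-07) = 1.531e+04 rad/s.
Step 2 — f₀ = ω₀/(2π) = 2436 Hz.
Step 3 — Series Q: Q = ω₀L/R = 1.531e+04·0.00716/324 = 0.3383.
Step 4 — Bandwidth: Δω = ω₀/Q = 4.525e+04 rad/s; BW = Δω/(2π) = 7202 Hz.

(a) f₀ = 2436 Hz  (b) Q = 0.3383  (c) BW = 7202 Hz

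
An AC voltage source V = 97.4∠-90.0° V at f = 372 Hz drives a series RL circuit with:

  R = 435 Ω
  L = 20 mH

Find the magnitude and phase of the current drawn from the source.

Step 1 — Angular frequency: ω = 2π·f = 2π·372 = 2337 rad/s.
Step 2 — Component impedances:
  R: Z = R = 435 Ω
  L: Z = jωL = j·2337·0.02 = 0 + j46.75 Ω
Step 3 — Series combination: Z_total = R + L = 435 + j46.75 Ω = 437.5∠6.1° Ω.
Step 4 — Source phasor: V = 97.4∠-90.0° V = 0 - j97.4 V.
Step 5 — Ohm's law: I = V / Z_total = (0 - j97.4) / (435 + j46.75) = -0.02379 - j0.2214 A.
Step 6 — Convert to polar: |I| = 0.2226 A, ∠I = -96.1°.

I = 0.2226∠-96.1° A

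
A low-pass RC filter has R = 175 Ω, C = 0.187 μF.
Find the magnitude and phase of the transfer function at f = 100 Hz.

Step 1 — Angular frequency: ω = 2π·100 = 628.3 rad/s.
Step 2 — Transfer function: H(jω) = 1/(1 + jωRC).
Step 3 — Denominator: 1 + jωRC = 1 + j·628.3·175·1.87e-07 = 1 + j0.02056.
Step 4 — H = 0.9996 - j0.02055.
Step 5 — Magnitude: |H| = 0.9998 (-0.0 dB); phase: φ = -1.2°.

|H| = 0.9998 (-0.0 dB), φ = -1.2°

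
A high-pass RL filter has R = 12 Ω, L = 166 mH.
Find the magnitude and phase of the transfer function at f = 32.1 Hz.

Step 1 — Angular frequency: ω = 2π·32.1 = 201.7 rad/s.
Step 2 — Transfer function: H(jω) = jωL/(R + jωL).
Step 3 — Numerator jωL = j·33.48; denominator R + jωL = 12 + j33.48.
Step 4 — H = 0.8862 + j0.3176.
Step 5 — Magnitude: |H| = 0.9414 (-0.5 dB); phase: φ = 19.7°.

|H| = 0.9414 (-0.5 dB), φ = 19.7°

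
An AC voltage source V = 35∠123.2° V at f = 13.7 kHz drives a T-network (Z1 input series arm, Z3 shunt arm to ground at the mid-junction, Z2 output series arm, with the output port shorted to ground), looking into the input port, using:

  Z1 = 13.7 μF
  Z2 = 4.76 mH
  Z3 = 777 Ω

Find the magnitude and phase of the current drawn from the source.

Step 1 — Angular frequency: ω = 2π·f = 2π·1.37e+04 = 8.608e+04 rad/s.
Step 2 — Component impedances:
  Z1: Z = 1/(jωC) = -j/(ω·C) = 0 - j0.848 Ω
  Z2: Z = jωL = j·8.608e+04·0.00476 = 0 + j409.7 Ω
  Z3: Z = R = 777 Ω
Step 3 — With the output port shorted to ground, the output series arm Z2 runs from the junction to ground; the shunt arm Z3 also runs from the junction to ground. They appear in parallel: Z3 || Z2 = 169.1 + j320.6 Ω.
Step 4 — Series with input arm Z1: Z_in = Z1 + (Z3 || Z2) = 169.1 + j319.7 Ω = 361.7∠62.1° Ω.
Step 5 — Source phasor: V = 35∠123.2° V = -19.16 + j29.29 V.
Step 6 — Ohm's law: I = V / Z_total = (-19.16 + j29.29) / (169.1 + j319.7) = 0.04682 + j0.08469 A.
Step 7 — Convert to polar: |I| = 0.09677 A, ∠I = 61.1°.

I = 0.09677∠61.1° A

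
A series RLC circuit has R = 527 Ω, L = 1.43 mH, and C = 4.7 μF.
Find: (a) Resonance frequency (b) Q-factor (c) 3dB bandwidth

Step 1 — Resonance: ω₀ = 1/√(LC) = 1/√(0.00143·4.7e-06) = 1.22e+04 rad/s.
Step 2 — f₀ = ω₀/(2π) = 1941 Hz.
Step 3 — Series Q: Q = ω₀L/R = 1.22e+04·0.00143/527 = 0.0331.
Step 4 — Bandwidth: Δω = ω₀/Q = 3.685e+05 rad/s; BW = Δω/(2π) = 5.865e+04 Hz.

(a) f₀ = 1941 Hz  (b) Q = 0.0331  (c) BW = 5.865e+04 Hz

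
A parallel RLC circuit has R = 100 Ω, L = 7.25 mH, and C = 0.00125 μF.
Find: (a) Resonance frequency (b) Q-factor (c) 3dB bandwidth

Step 1 — Resonance: ω₀ = 1/√(LC) = 1/√(0.00725·1.25e-09) = 3.322e+05 rad/s.
Step 2 — f₀ = ω₀/(2π) = 5.287e+04 Hz.
Step 3 — Parallel Q: Q = R/(ω₀L) = 100/(3.322e+05·0.00725) = 0.04152.
Step 4 — Bandwidth: Δω = ω₀/Q = 8e+06 rad/s; BW = Δω/(2π) = 1.273e+06 Hz.

(a) f₀ = 5.287e+04 Hz  (b) Q = 0.04152  (c) BW = 1.273e+06 Hz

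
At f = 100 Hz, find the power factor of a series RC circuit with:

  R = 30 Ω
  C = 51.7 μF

Step 1 — Angular frequency: ω = 2π·f = 2π·100 = 628.3 rad/s.
Step 2 — Component impedances:
  R: Z = R = 30 Ω
  C: Z = 1/(jωC) = -j/(ω·C) = 0 - j30.78 Ω
Step 3 — Series combination: Z_total = R + C = 30 - j30.78 Ω = 42.98∠-45.7° Ω.
Step 4 — Power factor: PF = cos(φ) = Re(Z)/|Z| = 30/42.985 = 0.6979.
Step 5 — Type: Im(Z) = -30.78 ⇒ leading (phase φ = -45.7°).

PF = 0.6979 (leading, φ = -45.7°)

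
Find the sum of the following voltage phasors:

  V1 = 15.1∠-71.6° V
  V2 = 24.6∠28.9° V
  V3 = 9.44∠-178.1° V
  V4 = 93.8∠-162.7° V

Step 1 — Convert each phasor to rectangular form:
  V1 = 15.1·(cos(-71.6°) + j·sin(-71.6°)) = 4.766 - j14.33 V
  V2 = 24.6·(cos(28.9°) + j·sin(28.9°)) = 21.54 + j11.89 V
  V3 = 9.44·(cos(-178.1°) + j·sin(-178.1°)) = -9.435 - j0.313 V
  V4 = 93.8·(cos(-162.7°) + j·sin(-162.7°)) = -89.56 - j27.89 V
Step 2 — Sum components: V_total = -72.69 - j30.65 V.
Step 3 — Convert to polar: |V_total| = 78.88 V, ∠V_total = -157.1°.

V_total = 78.88∠-157.1° V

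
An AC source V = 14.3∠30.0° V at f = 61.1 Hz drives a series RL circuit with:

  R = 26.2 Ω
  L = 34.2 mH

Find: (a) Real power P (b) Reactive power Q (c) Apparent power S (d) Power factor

Step 1 — Angular frequency: ω = 2π·f = 2π·61.1 = 383.9 rad/s.
Step 2 — Component impedances:
  R: Z = R = 26.2 Ω
  L: Z = jωL = j·383.9·0.0342 = 0 + j13.13 Ω
Step 3 — Series combination: Z_total = R + L = 26.2 + j13.13 Ω = 29.31∠26.6° Ω.
Step 4 — Source phasor: V = 14.3∠30.0° V = 12.38 + j7.15 V.
Step 5 — Current: I = V / Z = 0.4871 + j0.0288 A = 0.488∠3.4° A.
Step 6 — Complex power: S = V·I* = 6.238 + j3.126 VA.
Step 7 — Real power: P = Re(S) = 6.238 W.
Step 8 — Reactive power: Q = Im(S) = 3.126 VAR.
Step 9 — Apparent power: |S| = 6.978 VA.
Step 10 — Power factor: PF = P/|S| = 0.894 (lagging).

(a) P = 6.238 W  (b) Q = 3.126 VAR  (c) S = 6.978 VA  (d) PF = 0.894 (lagging)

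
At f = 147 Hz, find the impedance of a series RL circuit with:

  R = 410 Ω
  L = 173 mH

Step 1 — Angular frequency: ω = 2π·f = 2π·147 = 923.6 rad/s.
Step 2 — Component impedances:
  R: Z = R = 410 Ω
  L: Z = jωL = j·923.6·0.173 = 0 + j159.8 Ω
Step 3 — Series combination: Z_total = R + L = 410 + j159.8 Ω = 440∠21.3° Ω.

Z = 410 + j159.8 Ω = 440∠21.3° Ω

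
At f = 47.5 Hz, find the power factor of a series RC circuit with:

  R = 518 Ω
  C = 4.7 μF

Step 1 — Angular frequency: ω = 2π·f = 2π·47.5 = 298.5 rad/s.
Step 2 — Component impedances:
  R: Z = R = 518 Ω
  C: Z = 1/(jωC) = -j/(ω·C) = 0 - j712.9 Ω
Step 3 — Series combination: Z_total = R + C = 518 - j712.9 Ω = 881.2∠-54.0° Ω.
Step 4 — Power factor: PF = cos(φ) = Re(Z)/|Z| = 518/881.2 = 0.5878.
Step 5 — Type: Im(Z) = -712.9 ⇒ leading (phase φ = -54.0°).

PF = 0.5878 (leading, φ = -54.0°)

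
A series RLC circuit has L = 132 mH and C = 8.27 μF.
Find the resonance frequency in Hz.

Step 1 — Resonance condition Im(Z)=0 gives ω₀ = 1/√(LC).
Step 2 — ω₀ = 1/√(0.132·8.27e-06) = 957.1 rad/s.
Step 3 — f₀ = ω₀/(2π) = 152.3 Hz.

f₀ = 152.3 Hz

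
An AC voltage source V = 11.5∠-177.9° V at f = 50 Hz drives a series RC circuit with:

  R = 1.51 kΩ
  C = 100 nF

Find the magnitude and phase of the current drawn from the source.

Step 1 — Angular frequency: ω = 2π·f = 2π·50 = 314.2 rad/s.
Step 2 — Component impedances:
  R: Z = R = 1510 Ω
  C: Z = 1/(jωC) = -j/(ω·C) = 0 - j3.183e+04 Ω
Step 3 — Series combination: Z_total = R + C = 1510 - j3.183e+04 Ω = 3.187e+04∠-87.3° Ω.
Step 4 — Source phasor: V = 11.5∠-177.9° V = -11.49 - j0.4214 V.
Step 5 — Ohm's law: I = V / Z_total = (-11.49 - j0.4214) / (1510 - j3.183e+04) = -3.88e-06 - j0.0003609 A.
Step 6 — Convert to polar: |I| = 0.0003609 A, ∠I = -90.6°.

I = 0.0003609∠-90.6° A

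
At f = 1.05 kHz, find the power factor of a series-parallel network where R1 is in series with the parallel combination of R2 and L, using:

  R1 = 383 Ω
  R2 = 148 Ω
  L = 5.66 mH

Step 1 — Angular frequency: ω = 2π·f = 2π·1050 = 6597 rad/s.
Step 2 — Component impedances:
  R1: Z = R = 383 Ω
  R2: Z = R = 148 Ω
  L: Z = jωL = j·6597·0.00566 = 0 + j37.34 Ω
Step 3 — Parallel branch: R2 || L = 1/(1/R2 + 1/L) = 8.857 + j35.11 Ω.
Step 4 — Series with R1: Z_total = R1 + (R2 || L) = 391.9 + j35.11 Ω = 393.4∠5.1° Ω.
Step 5 — Power factor: PF = cos(φ) = Re(Z)/|Z| = 391.86/393.43 = 0.996.
Step 6 — Type: Im(Z) = 35.11 ⇒ lagging (phase φ = 5.1°).

PF = 0.996 (lagging, φ = 5.1°)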